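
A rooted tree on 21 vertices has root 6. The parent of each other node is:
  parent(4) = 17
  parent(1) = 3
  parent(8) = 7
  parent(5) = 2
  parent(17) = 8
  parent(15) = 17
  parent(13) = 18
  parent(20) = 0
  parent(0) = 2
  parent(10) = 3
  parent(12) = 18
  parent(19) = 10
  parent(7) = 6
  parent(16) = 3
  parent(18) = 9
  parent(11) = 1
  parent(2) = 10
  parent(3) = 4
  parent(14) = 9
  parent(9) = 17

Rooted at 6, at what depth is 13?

6–7–8–17–9–18–13 — 6 edges.

6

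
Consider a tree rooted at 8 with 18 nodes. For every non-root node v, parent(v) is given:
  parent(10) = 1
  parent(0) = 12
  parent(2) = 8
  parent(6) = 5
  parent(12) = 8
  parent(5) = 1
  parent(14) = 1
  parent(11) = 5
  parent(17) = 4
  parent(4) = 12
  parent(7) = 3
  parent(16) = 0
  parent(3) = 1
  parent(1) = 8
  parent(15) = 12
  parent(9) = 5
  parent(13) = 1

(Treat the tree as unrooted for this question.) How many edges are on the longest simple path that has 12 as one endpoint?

The node farthest from 12 is 9 (6, 11, 7 also at distance 4), via 12–8–1–5–9 — 4 edges.

4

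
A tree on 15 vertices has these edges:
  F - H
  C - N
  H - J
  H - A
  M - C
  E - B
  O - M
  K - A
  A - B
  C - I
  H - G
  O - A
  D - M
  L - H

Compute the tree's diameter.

BFS from I reaches F last, at distance 6; BFS from F confirms no node is farther.
Path: I–C–M–O–A–H–F.

6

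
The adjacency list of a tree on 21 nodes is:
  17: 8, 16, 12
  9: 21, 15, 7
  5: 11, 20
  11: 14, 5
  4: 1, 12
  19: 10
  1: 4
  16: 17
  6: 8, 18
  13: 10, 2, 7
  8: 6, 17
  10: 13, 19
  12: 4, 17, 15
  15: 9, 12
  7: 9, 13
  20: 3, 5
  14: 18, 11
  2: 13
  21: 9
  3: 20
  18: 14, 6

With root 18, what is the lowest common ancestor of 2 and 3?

18

Path 2→root: 2 13 7 9 15 12 17 8 6 18; path 3→root: 3 20 5 11 14 18.
First common node: 18.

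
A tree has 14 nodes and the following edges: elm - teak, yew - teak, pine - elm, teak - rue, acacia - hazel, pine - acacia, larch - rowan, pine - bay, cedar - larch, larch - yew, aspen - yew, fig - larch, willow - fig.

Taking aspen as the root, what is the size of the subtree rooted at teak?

7

Descendants of teak (including itself): teak, elm, rue, pine, bay, acacia, hazel. That's 7.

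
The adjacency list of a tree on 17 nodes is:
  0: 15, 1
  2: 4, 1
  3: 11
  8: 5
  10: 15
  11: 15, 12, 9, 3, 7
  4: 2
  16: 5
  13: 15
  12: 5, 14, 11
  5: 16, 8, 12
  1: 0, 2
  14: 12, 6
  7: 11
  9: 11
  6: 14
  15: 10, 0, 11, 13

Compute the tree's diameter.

8

Starting from 4, a farthest node is 16 at distance 8.
One longest path: 4 – 2 – 1 – 0 – 15 – 11 – 12 – 5 – 16.
So the diameter is 8.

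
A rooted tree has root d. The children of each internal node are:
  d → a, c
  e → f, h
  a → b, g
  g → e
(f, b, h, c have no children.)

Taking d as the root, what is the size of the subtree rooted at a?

6

Descendants of a (including itself): a, g, b, e, h, f. That's 6.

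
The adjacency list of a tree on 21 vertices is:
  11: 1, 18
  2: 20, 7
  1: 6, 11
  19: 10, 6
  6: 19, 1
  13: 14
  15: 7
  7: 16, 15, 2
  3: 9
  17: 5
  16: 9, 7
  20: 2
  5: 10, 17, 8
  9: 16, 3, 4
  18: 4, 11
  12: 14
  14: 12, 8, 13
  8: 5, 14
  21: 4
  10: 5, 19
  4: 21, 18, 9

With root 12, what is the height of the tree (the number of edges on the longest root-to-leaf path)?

15

The longest root-to-leaf path is 12–14–8–5–10–19–6–1–11–18–4–9–16–7–2–20 (15 edges).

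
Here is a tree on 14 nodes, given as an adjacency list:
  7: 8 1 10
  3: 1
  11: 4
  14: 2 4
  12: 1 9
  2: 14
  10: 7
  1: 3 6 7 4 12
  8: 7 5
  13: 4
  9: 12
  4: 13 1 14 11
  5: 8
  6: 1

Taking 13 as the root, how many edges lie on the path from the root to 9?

4

13–4–1–12–9 — 4 edges.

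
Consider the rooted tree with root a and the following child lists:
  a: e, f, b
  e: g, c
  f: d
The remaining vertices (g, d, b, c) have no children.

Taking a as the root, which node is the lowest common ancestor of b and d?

a

b's ancestor chain is b, a and d's is d, f, a; they first meet at a.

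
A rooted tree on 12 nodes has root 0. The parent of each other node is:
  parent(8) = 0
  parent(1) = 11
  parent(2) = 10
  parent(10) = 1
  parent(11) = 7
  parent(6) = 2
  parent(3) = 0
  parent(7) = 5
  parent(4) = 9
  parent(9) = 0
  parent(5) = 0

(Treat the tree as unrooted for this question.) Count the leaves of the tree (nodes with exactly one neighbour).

4

Degree-1 nodes: 3, 4, 6, 8 — 4 of them.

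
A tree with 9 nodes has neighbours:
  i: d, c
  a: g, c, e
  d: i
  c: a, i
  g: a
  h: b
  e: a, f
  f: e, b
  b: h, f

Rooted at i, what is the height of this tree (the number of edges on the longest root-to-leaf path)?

6

h sits deepest: i–c–a–e–f–b–h — 6 edges from the root.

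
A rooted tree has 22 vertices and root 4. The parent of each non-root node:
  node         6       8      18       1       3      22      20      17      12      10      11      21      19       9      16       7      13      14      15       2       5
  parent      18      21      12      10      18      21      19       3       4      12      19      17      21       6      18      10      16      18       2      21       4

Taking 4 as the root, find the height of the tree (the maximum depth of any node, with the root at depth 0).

7

15 sits deepest: 4 → 12 → 18 → 3 → 17 → 21 → 2 → 15 — 7 edges from the root.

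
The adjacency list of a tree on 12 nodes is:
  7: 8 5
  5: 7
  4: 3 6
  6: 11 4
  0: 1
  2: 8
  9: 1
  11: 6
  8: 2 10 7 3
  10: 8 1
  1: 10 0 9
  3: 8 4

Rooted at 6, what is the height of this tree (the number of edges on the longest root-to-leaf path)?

9 sits deepest: 6-4-3-8-10-1-9 — 6 edges from the root.

6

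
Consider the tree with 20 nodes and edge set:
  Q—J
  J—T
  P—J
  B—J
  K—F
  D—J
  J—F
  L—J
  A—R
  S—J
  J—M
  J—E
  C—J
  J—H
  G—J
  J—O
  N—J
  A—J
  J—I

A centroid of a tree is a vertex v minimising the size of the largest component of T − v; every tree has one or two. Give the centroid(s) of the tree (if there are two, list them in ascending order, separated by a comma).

J

Removing J splits the tree into components of sizes 2, 2, 1, 1, 1, 1, 1, 1, 1, 1, 1, 1, 1, 1, 1, 1, 1; the largest is 2 ≤ ⌊20/2⌋ = 10.
Every other node leaves some component of size > 10, so the centroid is unique.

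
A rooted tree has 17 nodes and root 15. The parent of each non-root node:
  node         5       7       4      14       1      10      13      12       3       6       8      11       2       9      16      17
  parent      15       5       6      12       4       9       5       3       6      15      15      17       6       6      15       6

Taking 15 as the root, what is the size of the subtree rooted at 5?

Descendants of 5 (including itself): 5, 13, 7. That's 3.

3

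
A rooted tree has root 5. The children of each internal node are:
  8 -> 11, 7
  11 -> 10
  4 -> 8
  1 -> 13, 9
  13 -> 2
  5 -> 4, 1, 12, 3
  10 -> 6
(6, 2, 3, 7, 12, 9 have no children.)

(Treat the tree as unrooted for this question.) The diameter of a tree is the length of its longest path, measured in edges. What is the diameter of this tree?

8

A longest path is 6 - 10 - 11 - 8 - 4 - 5 - 1 - 13 - 2, with 8 edges.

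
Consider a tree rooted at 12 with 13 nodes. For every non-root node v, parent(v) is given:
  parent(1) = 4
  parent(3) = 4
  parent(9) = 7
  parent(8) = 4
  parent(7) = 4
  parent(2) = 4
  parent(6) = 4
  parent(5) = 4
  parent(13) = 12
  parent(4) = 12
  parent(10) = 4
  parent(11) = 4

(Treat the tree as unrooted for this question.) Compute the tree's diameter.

BFS from 9 reaches 13 last, at distance 4; BFS from 13 confirms no node is farther.
Path: 9-7-4-12-13.

4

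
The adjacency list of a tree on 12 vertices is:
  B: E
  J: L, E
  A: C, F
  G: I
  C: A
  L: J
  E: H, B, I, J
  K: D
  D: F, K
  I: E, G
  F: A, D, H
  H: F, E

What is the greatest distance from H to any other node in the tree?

3

A farthest node from H is L (G, C, K also at distance 3).
The path H – E – J – L has 3 edges.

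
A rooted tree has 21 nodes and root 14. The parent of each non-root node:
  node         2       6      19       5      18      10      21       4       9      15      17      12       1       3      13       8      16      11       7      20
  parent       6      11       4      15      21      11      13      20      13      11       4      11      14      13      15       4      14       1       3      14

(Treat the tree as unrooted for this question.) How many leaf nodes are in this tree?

11

The leaves are 2, 5, 7, 8, 9, 10, 12, 16, 17, 18, 19.
That is 11 leaves.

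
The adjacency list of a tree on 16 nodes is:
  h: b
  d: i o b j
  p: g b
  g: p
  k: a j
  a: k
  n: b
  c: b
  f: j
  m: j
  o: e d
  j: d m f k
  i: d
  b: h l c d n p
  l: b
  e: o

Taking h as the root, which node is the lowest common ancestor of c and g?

Path c→root: c b h; path g→root: g p b h.
First common node: b.

b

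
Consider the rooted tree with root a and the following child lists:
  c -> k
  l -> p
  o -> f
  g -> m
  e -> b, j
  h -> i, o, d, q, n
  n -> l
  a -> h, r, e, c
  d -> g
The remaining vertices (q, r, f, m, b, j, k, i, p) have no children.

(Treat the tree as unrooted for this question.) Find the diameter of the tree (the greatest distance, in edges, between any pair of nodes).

A longest path is p – l – n – h – a – e – j, with 6 edges.

6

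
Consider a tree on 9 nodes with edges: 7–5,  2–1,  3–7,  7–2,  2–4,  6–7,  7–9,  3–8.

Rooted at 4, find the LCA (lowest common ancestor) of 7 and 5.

7's ancestor chain is 7, 2, 4 and 5's is 5, 7, 2, 4; they first meet at 7.

7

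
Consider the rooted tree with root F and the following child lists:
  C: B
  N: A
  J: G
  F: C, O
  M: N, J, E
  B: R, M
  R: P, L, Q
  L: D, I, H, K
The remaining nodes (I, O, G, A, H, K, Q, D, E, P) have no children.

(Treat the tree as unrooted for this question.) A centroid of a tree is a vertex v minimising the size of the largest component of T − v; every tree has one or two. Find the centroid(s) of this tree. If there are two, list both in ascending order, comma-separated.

B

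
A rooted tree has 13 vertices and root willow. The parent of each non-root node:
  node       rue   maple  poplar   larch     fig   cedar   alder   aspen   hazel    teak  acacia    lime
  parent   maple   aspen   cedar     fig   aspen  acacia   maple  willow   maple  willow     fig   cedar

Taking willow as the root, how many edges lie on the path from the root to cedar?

Path from willow to cedar: willow – aspen – fig – acacia – cedar, which has 4 edges.

4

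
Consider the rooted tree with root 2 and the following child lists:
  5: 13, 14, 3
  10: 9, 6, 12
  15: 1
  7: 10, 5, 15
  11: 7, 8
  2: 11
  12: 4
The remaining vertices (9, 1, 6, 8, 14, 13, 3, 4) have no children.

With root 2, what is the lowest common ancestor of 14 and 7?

7

Path 14→root: 14 5 7 11 2; path 7→root: 7 11 2.
First common node: 7.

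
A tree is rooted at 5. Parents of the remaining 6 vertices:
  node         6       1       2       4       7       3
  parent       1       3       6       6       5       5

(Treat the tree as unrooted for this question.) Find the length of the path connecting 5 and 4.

4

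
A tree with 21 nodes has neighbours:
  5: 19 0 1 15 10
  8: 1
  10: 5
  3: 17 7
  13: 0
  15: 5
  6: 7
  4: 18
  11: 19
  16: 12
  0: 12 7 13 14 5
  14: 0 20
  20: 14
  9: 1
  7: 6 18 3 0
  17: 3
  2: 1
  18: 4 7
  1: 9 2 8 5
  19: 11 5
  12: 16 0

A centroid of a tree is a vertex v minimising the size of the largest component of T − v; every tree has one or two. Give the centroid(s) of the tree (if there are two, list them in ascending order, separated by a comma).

0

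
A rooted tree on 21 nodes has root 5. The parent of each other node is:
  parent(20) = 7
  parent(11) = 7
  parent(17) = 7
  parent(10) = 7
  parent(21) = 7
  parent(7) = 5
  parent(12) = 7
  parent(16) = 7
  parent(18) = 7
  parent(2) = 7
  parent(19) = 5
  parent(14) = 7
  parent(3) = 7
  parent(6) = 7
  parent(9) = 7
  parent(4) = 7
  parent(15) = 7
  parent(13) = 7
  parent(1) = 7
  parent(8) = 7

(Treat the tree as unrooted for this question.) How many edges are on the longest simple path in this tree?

A longest path is 19 – 5 – 7 – 13, with 3 edges.

3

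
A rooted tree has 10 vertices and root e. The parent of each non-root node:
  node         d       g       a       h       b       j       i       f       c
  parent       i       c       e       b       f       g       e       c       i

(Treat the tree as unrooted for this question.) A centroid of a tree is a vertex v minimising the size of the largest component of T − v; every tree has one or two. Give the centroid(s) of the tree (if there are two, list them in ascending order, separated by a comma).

c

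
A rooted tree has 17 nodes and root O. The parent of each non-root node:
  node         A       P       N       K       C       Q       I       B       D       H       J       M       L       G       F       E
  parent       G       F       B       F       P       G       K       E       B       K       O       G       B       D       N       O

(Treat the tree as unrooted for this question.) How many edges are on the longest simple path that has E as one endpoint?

5

Distances from E peak at 5, attained at C (I, H also at distance 5).
E-B-N-F-P-C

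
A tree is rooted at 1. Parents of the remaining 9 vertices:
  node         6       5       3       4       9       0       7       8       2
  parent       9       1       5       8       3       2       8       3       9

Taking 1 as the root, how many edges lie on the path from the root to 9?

1–5–3–9 — 3 edges.

3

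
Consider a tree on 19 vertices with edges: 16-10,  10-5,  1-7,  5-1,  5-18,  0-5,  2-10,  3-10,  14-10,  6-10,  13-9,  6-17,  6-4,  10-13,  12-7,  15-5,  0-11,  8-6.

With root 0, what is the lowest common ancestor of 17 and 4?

6

Ancestors of 17 (toward the root): 17, 6, 10, 5, 0.
Ancestors of 4: 4, 6, 10, 5, 0.
The deepest node appearing in both lists is 6.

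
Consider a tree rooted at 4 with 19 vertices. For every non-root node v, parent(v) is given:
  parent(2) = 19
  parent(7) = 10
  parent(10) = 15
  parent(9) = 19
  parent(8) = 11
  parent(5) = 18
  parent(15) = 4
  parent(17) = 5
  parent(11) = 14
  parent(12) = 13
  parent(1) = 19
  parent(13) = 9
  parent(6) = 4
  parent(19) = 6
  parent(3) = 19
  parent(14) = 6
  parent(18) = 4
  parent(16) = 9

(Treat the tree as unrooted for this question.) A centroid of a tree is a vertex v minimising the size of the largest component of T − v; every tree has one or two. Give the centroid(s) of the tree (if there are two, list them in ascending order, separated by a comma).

Removing 6 splits the tree into components of sizes 8, 7, 3; the largest is 8 ≤ ⌊19/2⌋ = 9.
Every other node leaves some component of size > 9, so the centroid is unique.

6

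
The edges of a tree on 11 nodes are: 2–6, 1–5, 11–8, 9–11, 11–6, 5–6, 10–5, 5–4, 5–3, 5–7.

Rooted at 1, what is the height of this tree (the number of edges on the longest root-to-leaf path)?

9 sits deepest: 1–5–6–11–9 — 4 edges from the root.

4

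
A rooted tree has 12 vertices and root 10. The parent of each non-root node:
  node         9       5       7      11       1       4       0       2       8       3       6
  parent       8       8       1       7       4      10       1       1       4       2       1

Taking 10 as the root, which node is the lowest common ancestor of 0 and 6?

Path 0→root: 0 1 4 10; path 6→root: 6 1 4 10.
First common node: 1.

1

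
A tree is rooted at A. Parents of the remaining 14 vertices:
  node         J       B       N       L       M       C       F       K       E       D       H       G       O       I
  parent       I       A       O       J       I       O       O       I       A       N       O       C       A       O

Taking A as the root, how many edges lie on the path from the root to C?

2

A → O → C — 2 edges.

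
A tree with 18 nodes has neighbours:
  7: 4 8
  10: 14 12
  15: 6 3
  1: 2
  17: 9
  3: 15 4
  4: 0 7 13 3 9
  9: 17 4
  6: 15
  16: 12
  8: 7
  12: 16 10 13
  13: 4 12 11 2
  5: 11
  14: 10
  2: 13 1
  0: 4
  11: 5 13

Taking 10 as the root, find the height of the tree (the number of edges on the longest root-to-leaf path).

The longest root-to-leaf path is 10 → 12 → 13 → 4 → 3 → 15 → 6 (6 edges).

6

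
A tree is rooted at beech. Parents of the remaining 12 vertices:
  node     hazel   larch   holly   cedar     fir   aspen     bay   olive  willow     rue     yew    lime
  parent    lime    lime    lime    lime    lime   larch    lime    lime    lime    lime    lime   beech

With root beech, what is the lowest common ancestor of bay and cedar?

Ancestors of bay (toward the root): bay, lime, beech.
Ancestors of cedar: cedar, lime, beech.
The deepest node appearing in both lists is lime.

lime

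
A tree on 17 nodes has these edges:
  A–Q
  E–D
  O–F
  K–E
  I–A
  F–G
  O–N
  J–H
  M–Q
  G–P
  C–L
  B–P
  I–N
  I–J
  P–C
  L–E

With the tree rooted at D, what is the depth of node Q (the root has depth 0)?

D – E – L – C – P – G – F – O – N – I – A – Q — 11 edges.

11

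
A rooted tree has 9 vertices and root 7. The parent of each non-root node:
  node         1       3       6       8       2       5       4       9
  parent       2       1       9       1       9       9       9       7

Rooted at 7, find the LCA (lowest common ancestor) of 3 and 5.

3's ancestor chain is 3, 1, 2, 9, 7 and 5's is 5, 9, 7; they first meet at 9.

9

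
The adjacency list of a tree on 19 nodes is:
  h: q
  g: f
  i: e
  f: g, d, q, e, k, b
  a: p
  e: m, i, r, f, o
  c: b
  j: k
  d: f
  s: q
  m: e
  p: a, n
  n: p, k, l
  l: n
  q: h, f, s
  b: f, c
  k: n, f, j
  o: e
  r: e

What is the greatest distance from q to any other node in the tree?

Distances from q peak at 5, attained at a.
q–f–k–n–p–a

5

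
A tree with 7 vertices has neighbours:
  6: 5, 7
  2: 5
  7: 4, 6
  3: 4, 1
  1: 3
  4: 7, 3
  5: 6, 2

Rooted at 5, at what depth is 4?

3

Path from 5 to 4: 5–6–7–4, which has 3 edges.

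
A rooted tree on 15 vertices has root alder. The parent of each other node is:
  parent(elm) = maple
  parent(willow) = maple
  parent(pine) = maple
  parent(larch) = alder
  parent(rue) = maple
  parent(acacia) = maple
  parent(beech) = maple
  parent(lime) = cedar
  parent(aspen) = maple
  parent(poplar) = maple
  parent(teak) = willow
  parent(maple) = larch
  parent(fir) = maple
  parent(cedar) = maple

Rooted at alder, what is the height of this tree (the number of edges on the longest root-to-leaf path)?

4

teak sits deepest: alder – larch – maple – willow – teak — 4 edges from the root.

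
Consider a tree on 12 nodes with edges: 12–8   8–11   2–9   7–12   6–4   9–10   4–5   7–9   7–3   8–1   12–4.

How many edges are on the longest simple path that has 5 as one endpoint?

Distances from 5 peak at 5, attained at 10 (2 also at distance 5).
5–4–12–7–9–10

5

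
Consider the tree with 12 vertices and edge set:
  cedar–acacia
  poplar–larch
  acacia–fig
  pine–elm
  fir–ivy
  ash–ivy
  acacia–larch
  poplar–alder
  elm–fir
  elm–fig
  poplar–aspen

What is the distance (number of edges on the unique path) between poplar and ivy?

The path is poplar–larch–acacia–fig–elm–fir–ivy, which has 6 edges.

6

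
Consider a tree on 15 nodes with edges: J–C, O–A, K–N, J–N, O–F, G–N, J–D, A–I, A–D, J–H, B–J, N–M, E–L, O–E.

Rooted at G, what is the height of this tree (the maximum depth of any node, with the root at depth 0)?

L sits deepest: G-N-J-D-A-O-E-L — 7 edges from the root.

7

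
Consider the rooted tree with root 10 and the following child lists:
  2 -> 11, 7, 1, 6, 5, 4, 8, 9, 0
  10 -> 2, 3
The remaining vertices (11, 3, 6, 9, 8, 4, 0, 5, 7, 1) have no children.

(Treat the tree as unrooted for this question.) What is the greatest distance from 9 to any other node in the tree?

A farthest node from 9 is 3.
The path 9–2–10–3 has 3 edges.

3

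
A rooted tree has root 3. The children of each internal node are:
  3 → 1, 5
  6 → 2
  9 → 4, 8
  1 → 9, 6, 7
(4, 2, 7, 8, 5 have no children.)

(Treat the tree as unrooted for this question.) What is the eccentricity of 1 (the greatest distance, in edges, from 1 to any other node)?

2

A farthest node from 1 is 2 (5, 4, 8 also at distance 2).
The path 1 – 6 – 2 has 2 edges.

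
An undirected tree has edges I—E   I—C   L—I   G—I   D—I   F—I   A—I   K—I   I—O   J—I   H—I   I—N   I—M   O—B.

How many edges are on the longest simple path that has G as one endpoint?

3

Distances from G peak at 3, attained at B.
G-I-O-B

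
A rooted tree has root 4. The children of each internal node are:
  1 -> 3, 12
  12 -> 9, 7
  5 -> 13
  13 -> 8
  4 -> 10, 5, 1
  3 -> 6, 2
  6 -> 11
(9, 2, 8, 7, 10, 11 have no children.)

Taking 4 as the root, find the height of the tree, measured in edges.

4

The longest root-to-leaf path is 4 – 1 – 3 – 6 – 11 (4 edges).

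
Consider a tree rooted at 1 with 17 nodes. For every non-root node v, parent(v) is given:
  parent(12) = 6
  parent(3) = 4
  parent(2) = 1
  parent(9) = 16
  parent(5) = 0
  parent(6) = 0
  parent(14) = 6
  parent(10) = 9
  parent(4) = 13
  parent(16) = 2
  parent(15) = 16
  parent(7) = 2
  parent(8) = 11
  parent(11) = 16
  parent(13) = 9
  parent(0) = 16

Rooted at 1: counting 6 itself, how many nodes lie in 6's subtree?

6's subtree: {6, 12, 14}, size 3.

3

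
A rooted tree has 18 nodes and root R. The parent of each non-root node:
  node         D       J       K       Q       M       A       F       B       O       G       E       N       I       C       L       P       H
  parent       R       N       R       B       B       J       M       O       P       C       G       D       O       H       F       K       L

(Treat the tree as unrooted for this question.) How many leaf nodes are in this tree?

The leaves are A, E, I, Q.
That is 4 leaves.

4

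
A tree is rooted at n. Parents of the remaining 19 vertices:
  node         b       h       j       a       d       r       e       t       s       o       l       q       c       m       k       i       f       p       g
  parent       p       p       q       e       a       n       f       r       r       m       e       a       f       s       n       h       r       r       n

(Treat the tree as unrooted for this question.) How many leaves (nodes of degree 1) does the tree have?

The leaves are b, c, d, g, i, j, k, l, o, t.
That is 10 leaves.

10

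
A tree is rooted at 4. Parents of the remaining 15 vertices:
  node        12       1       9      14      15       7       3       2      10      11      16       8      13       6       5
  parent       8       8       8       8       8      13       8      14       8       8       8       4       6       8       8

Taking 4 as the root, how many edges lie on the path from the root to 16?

2

Climbing from 16 to the root: 16 → 8 → 4. That's 2 steps.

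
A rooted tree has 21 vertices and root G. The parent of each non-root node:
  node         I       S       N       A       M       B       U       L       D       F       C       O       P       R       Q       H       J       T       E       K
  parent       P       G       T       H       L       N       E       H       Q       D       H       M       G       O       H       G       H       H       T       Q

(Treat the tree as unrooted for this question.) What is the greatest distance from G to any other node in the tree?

5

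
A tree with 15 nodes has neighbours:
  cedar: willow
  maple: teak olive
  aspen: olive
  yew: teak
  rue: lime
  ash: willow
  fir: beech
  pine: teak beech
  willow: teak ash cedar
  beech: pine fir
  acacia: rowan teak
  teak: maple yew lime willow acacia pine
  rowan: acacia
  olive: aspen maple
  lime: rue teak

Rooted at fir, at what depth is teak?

Climbing from teak to the root: teak–pine–beech–fir. That's 3 steps.

3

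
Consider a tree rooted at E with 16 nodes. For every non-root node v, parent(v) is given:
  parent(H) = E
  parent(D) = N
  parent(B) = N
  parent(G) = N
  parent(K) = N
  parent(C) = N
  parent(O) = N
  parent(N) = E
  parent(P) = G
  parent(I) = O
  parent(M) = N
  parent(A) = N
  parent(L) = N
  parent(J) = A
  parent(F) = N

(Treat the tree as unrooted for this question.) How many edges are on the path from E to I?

3

E – N – O – I: 3 edges.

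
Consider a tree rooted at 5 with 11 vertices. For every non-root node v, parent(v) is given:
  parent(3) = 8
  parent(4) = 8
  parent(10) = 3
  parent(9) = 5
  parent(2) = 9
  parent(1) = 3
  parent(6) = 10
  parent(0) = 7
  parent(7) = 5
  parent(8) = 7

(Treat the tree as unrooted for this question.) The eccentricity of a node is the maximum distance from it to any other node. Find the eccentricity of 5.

The node farthest from 5 is 6, via 5-7-8-3-10-6 — 5 edges.

5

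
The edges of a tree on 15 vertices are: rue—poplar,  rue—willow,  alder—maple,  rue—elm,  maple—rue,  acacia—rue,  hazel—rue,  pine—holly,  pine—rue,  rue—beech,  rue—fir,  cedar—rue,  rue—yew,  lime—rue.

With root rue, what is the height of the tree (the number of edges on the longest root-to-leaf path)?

A deepest node is alder, reached by rue-maple-alder.
That path has 2 edges, so the height is 2.

2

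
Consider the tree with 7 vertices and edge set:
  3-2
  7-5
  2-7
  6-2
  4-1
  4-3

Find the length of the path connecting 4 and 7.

The path is 4 – 3 – 2 – 7, which has 3 edges.

3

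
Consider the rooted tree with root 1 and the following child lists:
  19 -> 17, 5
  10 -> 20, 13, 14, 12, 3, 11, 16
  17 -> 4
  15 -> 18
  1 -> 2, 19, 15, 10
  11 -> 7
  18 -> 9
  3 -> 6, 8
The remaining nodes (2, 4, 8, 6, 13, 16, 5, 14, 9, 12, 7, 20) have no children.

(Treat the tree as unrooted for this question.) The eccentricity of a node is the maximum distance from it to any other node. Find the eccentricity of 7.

Distances from 7 peak at 6, attained at 4 (9 also at distance 6).
7 – 11 – 10 – 1 – 19 – 17 – 4

6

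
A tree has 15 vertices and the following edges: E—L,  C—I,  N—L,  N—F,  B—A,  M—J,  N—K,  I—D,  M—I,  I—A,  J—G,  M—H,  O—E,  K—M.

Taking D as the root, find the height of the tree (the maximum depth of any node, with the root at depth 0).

A deepest node is O, reached by D – I – M – K – N – L – E – O.
That path has 7 edges, so the height is 7.

7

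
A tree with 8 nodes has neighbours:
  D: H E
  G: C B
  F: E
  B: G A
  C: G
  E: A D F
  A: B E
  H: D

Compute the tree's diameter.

BFS from C reaches H last, at distance 6; BFS from H confirms no node is farther.
Path: C - G - B - A - E - D - H.

6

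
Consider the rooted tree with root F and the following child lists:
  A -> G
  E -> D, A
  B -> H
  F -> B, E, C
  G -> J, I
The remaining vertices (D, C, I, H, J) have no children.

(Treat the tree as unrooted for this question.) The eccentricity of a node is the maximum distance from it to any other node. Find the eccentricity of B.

5

Distances from B peak at 5, attained at J (I also at distance 5).
B–F–E–A–G–J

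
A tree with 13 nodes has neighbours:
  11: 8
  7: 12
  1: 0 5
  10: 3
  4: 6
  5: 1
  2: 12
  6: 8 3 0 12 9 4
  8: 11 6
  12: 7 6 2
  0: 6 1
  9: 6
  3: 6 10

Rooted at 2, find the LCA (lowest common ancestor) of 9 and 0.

Path 9→root: 9 6 12 2; path 0→root: 0 6 12 2.
First common node: 6.

6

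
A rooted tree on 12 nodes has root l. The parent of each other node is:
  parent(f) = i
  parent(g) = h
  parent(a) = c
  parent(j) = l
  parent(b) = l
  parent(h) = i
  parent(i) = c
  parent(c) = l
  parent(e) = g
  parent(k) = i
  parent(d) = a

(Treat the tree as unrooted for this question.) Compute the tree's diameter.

6

BFS from e reaches d last, at distance 6; BFS from d confirms no node is farther.
Path: e - g - h - i - c - a - d.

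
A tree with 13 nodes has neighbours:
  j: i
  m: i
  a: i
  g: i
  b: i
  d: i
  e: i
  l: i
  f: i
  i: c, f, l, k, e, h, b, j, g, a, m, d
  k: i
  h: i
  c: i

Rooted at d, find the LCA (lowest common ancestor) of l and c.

i

l's ancestor chain is l, i, d and c's is c, i, d; they first meet at i.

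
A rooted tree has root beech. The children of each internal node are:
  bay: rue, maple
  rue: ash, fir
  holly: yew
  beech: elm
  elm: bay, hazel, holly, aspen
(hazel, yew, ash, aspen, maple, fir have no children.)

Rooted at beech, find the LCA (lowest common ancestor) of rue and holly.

elm

Path rue→root: rue bay elm beech; path holly→root: holly elm beech.
First common node: elm.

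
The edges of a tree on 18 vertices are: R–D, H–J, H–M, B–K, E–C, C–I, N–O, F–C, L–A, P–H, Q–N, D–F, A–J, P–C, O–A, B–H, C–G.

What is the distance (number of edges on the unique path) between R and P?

4

The path is R - D - F - C - P, which has 4 edges.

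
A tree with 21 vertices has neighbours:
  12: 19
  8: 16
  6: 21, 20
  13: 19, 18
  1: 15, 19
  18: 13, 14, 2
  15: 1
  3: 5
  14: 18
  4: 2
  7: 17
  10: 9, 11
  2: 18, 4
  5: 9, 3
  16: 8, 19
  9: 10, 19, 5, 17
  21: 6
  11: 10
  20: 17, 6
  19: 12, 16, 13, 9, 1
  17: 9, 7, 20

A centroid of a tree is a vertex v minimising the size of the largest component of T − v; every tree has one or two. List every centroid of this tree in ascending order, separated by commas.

Removing 19 splits the tree into components of sizes 10, 5, 2, 2, 1; the largest is 10 ≤ ⌊21/2⌋ = 10.
No neighbour of 19 does as well, so 19 is the unique centroid.

19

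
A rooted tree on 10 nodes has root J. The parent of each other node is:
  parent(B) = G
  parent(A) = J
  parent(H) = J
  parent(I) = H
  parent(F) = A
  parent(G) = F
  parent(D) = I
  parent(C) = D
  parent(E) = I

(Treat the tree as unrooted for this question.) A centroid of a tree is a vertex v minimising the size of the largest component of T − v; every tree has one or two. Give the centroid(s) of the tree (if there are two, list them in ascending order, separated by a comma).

Delete H: the remaining components have sizes 5, 4. Max 5 ≤ 5, so H is a centroid.
Its neighbour J also leaves a largest component of size 5, so both are centroids.

H, J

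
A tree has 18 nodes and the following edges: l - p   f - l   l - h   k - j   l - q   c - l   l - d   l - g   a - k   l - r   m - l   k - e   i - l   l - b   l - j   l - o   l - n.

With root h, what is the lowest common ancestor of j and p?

Path j→root: j l h; path p→root: p l h.
First common node: l.

l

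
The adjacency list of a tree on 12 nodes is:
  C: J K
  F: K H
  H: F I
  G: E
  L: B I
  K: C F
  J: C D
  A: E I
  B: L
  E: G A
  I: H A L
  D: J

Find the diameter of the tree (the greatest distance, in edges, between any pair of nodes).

9

A longest path is D–J–C–K–F–H–I–A–E–G, with 9 edges.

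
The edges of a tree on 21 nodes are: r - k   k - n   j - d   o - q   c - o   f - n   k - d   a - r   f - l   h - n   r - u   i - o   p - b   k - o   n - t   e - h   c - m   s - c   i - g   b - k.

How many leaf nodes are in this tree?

11

The leaves are a, e, g, j, l, m, p, q, s, t, u.
That is 11 leaves.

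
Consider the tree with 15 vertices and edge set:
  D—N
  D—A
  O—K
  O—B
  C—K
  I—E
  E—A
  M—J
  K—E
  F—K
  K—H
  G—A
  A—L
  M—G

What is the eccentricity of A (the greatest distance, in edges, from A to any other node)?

4

The node farthest from A is B, via A – E – K – O – B — 4 edges.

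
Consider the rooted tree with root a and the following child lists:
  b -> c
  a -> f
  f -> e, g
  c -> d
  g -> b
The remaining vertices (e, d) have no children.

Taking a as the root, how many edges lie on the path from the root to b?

3

a → f → g → b — 3 edges.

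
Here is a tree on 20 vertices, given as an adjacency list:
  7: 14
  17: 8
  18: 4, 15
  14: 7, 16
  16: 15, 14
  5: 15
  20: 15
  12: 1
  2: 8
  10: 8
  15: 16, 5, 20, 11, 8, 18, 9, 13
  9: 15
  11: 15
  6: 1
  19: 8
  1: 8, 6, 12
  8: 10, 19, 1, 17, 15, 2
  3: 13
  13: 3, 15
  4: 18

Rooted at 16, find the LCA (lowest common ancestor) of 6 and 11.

6's ancestor chain is 6, 1, 8, 15, 16 and 11's is 11, 15, 16; they first meet at 15.

15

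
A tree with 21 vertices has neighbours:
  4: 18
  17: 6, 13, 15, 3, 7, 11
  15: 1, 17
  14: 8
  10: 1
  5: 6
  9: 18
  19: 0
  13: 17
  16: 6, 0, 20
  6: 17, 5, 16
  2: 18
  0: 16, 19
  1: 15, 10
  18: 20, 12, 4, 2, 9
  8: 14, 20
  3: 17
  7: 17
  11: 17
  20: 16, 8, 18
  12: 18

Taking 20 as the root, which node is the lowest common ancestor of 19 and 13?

16

Ancestors of 19 (toward the root): 19, 0, 16, 20.
Ancestors of 13: 13, 17, 6, 16, 20.
The deepest node appearing in both lists is 16.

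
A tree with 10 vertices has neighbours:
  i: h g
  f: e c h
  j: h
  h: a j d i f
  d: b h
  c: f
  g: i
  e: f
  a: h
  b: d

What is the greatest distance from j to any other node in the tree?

3

The node farthest from j is g (b, e, c also at distance 3), via j–h–i–g — 3 edges.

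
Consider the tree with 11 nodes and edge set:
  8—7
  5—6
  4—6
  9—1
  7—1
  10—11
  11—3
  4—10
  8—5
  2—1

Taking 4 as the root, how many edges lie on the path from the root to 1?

5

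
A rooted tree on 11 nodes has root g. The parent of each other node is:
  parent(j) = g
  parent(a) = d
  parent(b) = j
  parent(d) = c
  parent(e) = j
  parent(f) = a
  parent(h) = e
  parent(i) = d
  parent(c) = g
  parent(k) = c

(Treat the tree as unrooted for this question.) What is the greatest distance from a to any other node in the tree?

The node farthest from a is h, via a – d – c – g – j – e – h — 6 edges.

6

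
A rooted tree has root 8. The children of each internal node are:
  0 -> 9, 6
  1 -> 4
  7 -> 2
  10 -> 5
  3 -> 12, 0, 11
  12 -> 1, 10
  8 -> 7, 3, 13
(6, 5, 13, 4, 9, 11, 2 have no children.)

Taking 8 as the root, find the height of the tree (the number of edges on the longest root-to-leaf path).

4

4 sits deepest: 8–3–12–1–4 — 4 edges from the root.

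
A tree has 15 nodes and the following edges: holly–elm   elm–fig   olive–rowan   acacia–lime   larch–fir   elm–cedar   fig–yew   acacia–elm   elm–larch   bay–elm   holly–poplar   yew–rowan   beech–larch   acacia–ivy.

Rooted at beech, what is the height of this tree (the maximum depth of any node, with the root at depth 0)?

6

The longest root-to-leaf path is beech-larch-elm-fig-yew-rowan-olive (6 edges).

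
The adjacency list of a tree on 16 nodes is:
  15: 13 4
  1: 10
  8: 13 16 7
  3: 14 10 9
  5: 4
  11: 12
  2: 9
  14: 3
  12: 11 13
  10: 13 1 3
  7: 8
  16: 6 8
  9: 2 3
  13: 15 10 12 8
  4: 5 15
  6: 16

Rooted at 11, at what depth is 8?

3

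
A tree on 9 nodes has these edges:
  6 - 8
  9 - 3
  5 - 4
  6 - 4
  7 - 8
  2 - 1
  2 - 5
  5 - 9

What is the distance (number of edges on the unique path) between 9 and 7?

Walking from 9: 9–5–4–6–8–7. Length 5.

5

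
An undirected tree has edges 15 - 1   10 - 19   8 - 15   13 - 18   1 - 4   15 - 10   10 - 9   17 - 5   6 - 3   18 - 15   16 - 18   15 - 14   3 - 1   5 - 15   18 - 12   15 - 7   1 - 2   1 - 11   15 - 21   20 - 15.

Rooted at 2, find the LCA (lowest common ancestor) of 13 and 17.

Ancestors of 13 (toward the root): 13, 18, 15, 1, 2.
Ancestors of 17: 17, 5, 15, 1, 2.
The deepest node appearing in both lists is 15.

15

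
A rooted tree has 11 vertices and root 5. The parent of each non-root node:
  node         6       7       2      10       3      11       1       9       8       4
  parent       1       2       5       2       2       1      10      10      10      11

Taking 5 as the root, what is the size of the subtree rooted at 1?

4

1's subtree: {1, 11, 6, 4}, size 4.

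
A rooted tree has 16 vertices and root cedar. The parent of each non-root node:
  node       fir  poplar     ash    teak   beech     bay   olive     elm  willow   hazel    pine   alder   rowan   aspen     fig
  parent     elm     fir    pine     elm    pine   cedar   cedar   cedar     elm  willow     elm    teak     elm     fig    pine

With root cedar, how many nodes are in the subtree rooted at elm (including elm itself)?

Descendants of elm (including itself): elm, teak, willow, pine, fir, rowan, alder, hazel, fig, beech, ash, poplar, aspen. That's 13.

13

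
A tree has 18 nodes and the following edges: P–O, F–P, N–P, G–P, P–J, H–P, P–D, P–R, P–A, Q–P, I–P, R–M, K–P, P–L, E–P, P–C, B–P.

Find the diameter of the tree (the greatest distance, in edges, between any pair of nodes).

3

Starting from M, a farthest node is D at distance 3.
One longest path: M - R - P - D.
So the diameter is 3.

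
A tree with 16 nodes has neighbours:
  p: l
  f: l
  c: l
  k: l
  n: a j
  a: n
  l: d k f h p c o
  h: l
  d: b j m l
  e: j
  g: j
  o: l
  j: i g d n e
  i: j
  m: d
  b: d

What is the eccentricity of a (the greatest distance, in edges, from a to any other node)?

5

The node farthest from a is o (c, k, p, h, f also at distance 5), via a – n – j – d – l – o — 5 edges.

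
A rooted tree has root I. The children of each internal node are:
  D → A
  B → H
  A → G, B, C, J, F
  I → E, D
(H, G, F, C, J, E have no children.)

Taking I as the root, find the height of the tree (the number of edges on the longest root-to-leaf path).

H sits deepest: I-D-A-B-H — 4 edges from the root.

4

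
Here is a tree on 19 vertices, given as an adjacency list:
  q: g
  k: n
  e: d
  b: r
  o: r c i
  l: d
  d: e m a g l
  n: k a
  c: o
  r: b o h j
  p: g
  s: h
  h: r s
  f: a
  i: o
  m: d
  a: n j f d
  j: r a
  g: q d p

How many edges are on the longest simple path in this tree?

7

BFS from q reaches c last, at distance 7; BFS from c confirms no node is farther.
Path: q-g-d-a-j-r-o-c.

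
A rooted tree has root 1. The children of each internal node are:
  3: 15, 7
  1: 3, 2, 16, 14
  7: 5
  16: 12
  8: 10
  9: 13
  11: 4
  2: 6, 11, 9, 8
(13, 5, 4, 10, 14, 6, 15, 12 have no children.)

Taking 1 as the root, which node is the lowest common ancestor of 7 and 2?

1

Ancestors of 7 (toward the root): 7, 3, 1.
Ancestors of 2: 2, 1.
The deepest node appearing in both lists is 1.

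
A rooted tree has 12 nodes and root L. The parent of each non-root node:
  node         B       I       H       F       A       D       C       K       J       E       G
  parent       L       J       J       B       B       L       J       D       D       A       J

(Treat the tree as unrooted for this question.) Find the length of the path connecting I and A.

Walking from I: I – J – D – L – B – A. Length 5.

5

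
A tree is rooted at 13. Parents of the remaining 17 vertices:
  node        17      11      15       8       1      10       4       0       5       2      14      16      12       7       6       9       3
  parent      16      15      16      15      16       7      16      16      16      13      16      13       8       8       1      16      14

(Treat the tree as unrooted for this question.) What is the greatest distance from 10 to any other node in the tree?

Distances from 10 peak at 6, attained at 3 (6, 2 also at distance 6).
10 – 7 – 8 – 15 – 16 – 14 – 3

6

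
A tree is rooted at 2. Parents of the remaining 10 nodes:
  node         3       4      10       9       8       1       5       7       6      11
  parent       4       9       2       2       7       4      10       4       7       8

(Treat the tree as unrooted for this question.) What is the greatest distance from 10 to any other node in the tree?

6

The node farthest from 10 is 11, via 10–2–9–4–7–8–11 — 6 edges.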